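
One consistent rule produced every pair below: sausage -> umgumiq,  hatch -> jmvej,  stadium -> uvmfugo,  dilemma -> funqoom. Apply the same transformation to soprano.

Two shifts are in play — +12 for a/e/i/o/u, +2 for every other letter.
Applying it to soprano: s(cons)+2=u, o(vowel)+12=a, p(cons)+2=r, r(cons)+2=t, a(vowel)+12=m, n(cons)+2=p, o(vowel)+12=a.

uartmpa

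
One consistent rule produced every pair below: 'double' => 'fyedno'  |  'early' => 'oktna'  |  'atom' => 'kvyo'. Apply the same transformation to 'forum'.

The shift depends on letter class: consonant d→f is +2, but vowel o→y is +10. The rule splits by letter class: vowels +10, consonants +2.
For forum: f(cons)+2=h, o(vowel)+10=y, r(cons)+2=t, u(vowel)+10=e, m(cons)+2=o.

hyteo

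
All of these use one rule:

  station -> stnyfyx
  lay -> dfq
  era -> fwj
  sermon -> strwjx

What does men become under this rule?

sjr

The output letters match the input read backwards, each shifted +5: station reversed is noitats. Read the word backwards and shift each letter +5.
Applying it to men: reverse → nem; then shift: n+5=s, e+5=j, m+5=r.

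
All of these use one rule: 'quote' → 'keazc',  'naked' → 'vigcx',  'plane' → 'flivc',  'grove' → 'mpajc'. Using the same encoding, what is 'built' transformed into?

q(16)→k(10) and u(20)→e(4) fit y≡5x+8 (mod 26); the inverse of 5 mod 26 is 21. This is an affine cipher: with a=0,…,z=25, each position x becomes (5x+8) mod 26.
Applying it to built: b(1)→5·1+8≡13=n; u(20)→5·20+8≡4=e; i(8)→5·8+8≡22=w; l(11)→5·11+8≡11=l; t(19)→5·19+8≡25=z (all mod 26).

newlz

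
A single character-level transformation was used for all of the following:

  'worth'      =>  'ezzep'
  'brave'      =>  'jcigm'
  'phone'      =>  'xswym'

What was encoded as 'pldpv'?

haven

Shifts by position in worth: pos 0: w→e (+8), pos 1: o→z (+11), pos 2: r→z (+8), pos 3: t→e (+11) — repeating every 2. A repeating key of period 2 is used — shifts +8, +11 over and over.
Reversing it on pldpv: p−8=h, l−11=a, d−8=v, p−11=e, v−8=n.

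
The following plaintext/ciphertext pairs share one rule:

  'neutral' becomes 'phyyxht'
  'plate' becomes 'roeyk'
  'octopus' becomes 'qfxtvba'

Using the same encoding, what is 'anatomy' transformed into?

The shift increases by 1 at each position, starting from +2: 2, 3, 4, ….
For anatomy: a+2=c, n+3=q, a+4=e, t+5=y, o+6=u, m+7=t, y+8=g.

cqeyutg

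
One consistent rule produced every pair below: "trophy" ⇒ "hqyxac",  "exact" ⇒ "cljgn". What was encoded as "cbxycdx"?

Two steps: reverse the string, then apply a Caesar shift of +9.
Decoding cbxycdx: shift back: c−9=t, b−9=s, x−9=o, y−9=p, c−9=t, d−9=u, x−9=o → tsoptuo; then reverse → outpost.

outpost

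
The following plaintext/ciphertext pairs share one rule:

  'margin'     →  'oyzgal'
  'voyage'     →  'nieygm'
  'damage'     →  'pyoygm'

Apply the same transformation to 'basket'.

vywumt

m(12)→o(14) and a(0)→y(24) fit y≡23x+24 (mod 26); the inverse of 23 mod 26 is 17. Treating letters as 0–25, the rule is x ↦ 23x + 24 (mod 26).
For basket: b(1)→23·1+24≡21=v; a(0)→23·0+24≡24=y; s(18)→23·18+24≡22=w; k(10)→23·10+24≡20=u; e(4)→23·4+24≡12=m; t(19)→23·19+24≡19=t (all mod 26).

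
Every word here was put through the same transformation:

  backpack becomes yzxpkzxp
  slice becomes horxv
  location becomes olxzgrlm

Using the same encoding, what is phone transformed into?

kslmv

Each pair mirrors across the alphabet (b↔y, a↔z, c↔x): positions sum to 25. This is the alphabet-reversal cipher (Atbash): a becomes z, b becomes y, etc.
Applying it to phone: p↔k, h↔s, o↔l, n↔m, e↔v.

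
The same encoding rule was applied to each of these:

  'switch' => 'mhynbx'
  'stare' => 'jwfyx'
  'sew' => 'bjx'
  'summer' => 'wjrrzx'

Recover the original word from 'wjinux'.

Read the word backwards and shift each letter +5.
Undoing it on wjinux: shift back: w−5=r, j−5=e, i−5=d, n−5=i, u−5=p, x−5=s → redips; then reverse → spider.

spider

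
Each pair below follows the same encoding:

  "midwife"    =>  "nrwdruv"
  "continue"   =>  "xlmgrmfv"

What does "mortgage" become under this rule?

nligtztv

Each pair mirrors across the alphabet (m↔n, i↔r, d↔w): positions sum to 25. Letters are reflected about the middle of the alphabet (position → 25−position): Atbash.
Applying it to mortgage: m↔n, o↔l, r↔i, t↔g, g↔t, a↔z, g↔t, e↔v.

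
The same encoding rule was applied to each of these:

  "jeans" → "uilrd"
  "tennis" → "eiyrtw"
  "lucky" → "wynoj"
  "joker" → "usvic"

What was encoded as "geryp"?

vague

Shifts by position in jeans: pos 0: j→u (+11), pos 1: e→i (+4), pos 2: a→l (+11), pos 3: n→r (+4) — repeating every 2. It's a Vigenère-style cipher with numeric key [11,4]: position i shifts by key[i mod 2].
Undoing it on geryp: g−11=v, e−4=a, r−11=g, y−4=u, p−11=e.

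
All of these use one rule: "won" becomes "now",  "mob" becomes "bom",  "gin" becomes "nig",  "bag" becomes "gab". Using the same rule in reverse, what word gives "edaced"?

decade

The output letters match the input read backwards: won reversed is now. It's just the letters in reverse order.
Decoding edaced: then reverse → decade.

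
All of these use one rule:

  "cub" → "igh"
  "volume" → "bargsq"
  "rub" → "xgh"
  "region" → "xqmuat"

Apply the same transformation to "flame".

Vowels shift forward by 12 and consonants shift forward by 6.
For flame: f(cons)+6=l, l(cons)+6=r, a(vowel)+12=m, m(cons)+6=s, e(vowel)+12=q.

lrmsq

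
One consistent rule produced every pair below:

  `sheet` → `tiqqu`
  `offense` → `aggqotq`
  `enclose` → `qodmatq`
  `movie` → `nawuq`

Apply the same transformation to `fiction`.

guduuao

Two shifts are in play — +12 for a/e/i/o/u, +1 for every other letter.
Applying it to fiction: f(cons)+1=g, i(vowel)+12=u, c(cons)+1=d, t(cons)+1=u, i(vowel)+12=u, o(vowel)+12=a, n(cons)+1=o.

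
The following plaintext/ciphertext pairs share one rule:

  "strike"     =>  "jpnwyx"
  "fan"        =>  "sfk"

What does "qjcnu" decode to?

The output letters match the input read backwards, each shifted +5: strike reversed is ekirts. Two steps: reverse the string, then apply a Caesar shift of +5.
Undoing it on qjcnu: shift back: q−5=l, j−5=e, c−5=x, n−5=i, u−5=p → lexip; then reverse → pixel.

pixel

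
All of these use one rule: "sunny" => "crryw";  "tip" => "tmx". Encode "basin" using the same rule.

rmwef

The output letters match the input read backwards, each shifted +4: sunny reversed is ynnus. The word is reversed, then every letter is shifted forward by 4.
On basin: reverse → nisab; then shift: n+4=r, i+4=m, s+4=w, a+4=e, b+4=f.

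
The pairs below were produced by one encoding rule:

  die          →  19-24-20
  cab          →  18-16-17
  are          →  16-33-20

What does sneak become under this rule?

34-29-20-16-26

d is letter #4 and maps to 19: an offset of 15. Each letter is replaced by its alphabet position (a=1..z=26) + 15.
For sneak: s=19→34, n=14→29, e=5→20, a=1→16, k=11→26.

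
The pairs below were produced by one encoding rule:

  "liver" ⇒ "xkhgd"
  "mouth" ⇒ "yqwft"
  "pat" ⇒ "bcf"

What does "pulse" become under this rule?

The shift depends on letter class: consonant l→x is +12, but vowel i→k is +2. The rule splits by letter class: vowels +2, consonants +12.
On pulse: p(cons)+12=b, u(vowel)+2=w, l(cons)+12=x, s(cons)+12=e, e(vowel)+2=g.

bwxeg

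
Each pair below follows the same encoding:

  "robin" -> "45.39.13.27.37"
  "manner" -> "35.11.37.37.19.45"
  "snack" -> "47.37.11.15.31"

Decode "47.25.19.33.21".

The formula is n = 2×(alphabet index, a=1) + 9.
Reversing it on 47.25.19.33.21: 47→(47−9)÷2=19=s, 25→(25−9)÷2=8=h, 19→(19−9)÷2=5=e, 33→(33−9)÷2=12=l, 21→(21−9)÷2=6=f.

shelf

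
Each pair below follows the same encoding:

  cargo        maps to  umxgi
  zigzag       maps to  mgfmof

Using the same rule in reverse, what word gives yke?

yes

The output letters match the input read backwards, each shifted +6: cargo reversed is ograc. Two steps: reverse the string, then apply a Caesar shift of +6.
Undoing it on yke: shift back: y−6=s, k−6=e, e−6=y → sey; then reverse → yes.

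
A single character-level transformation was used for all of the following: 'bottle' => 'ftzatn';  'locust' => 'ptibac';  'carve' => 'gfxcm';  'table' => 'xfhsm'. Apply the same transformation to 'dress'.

hwkza

In bottle: b→f is +4, o→t is +5, t→z is +6, t→a is +7 — the shift increases by 1 each position. The shift increases by 1 at each position, starting from +4: 4, 5, 6, ….
Applying it to dress: d+4=h, r+5=w, e+6=k, s+7=z, s+8=a.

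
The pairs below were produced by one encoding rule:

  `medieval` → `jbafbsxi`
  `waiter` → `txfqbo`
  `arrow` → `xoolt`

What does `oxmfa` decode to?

Every letter moves 23 places later in the alphabet, wrapping around z→a.
Reversing it on oxmfa: o−23=r, x−23=a, m−23=p, f−23=i, a−23=d.

rapid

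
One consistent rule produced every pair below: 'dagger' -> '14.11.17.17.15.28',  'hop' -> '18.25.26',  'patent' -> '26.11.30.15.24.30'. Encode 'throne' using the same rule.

30.18.28.25.24.15

Letters become their 1-based position plus 10 (so a→11, b→12, …).
For throne: t=20→30, h=8→18, r=18→28, o=15→25, n=14→24, e=5→15.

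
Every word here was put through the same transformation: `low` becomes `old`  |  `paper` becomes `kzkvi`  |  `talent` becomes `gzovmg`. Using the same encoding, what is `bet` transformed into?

This is the alphabet-reversal cipher (Atbash): a becomes z, b becomes y, etc.
Applying it to bet: b↔y, e↔v, t↔g.

yvg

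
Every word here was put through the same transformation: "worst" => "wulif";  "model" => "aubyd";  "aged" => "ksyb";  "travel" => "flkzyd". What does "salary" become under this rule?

ikdklq

w(22)→w(22) and o(14)→u(20) fit y≡23x+10 (mod 26); the inverse of 23 mod 26 is 17. Treating letters as 0–25, the rule is x ↦ 23x + 10 (mod 26).
On salary: s(18)→23·18+10≡8=i; a(0)→23·0+10≡10=k; l(11)→23·11+10≡3=d; a(0)→23·0+10≡10=k; r(17)→23·17+10≡11=l; y(24)→23·24+10≡16=q (all mod 26).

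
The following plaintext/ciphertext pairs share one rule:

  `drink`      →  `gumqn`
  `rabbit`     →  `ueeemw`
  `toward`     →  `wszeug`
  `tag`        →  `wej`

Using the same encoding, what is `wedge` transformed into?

zigji

Vowels shift forward by 4 and consonants shift forward by 3.
Applying it to wedge: w(cons)+3=z, e(vowel)+4=i, d(cons)+3=g, g(cons)+3=j, e(vowel)+4=i.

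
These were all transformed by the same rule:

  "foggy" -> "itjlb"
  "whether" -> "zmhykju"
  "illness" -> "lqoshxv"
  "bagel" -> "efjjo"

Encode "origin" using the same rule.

Shifts by position in foggy: pos 0: f→i (+3), pos 1: o→t (+5), pos 2: g→j (+3), pos 3: g→l (+5) — repeating every 2. The shifts repeat in a cycle of length 2: positions 0,1,… shift by +3, +5, then the pattern repeats.
For origin: o+3=r, r+5=w, i+3=l, g+5=l, i+3=l, n+5=s.

rwllls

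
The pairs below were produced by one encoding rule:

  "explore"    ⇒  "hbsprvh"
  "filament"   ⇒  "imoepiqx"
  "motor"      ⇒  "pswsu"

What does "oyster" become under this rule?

Shifts by position in explore: pos 0: e→h (+3), pos 1: x→b (+4), pos 2: p→s (+3), pos 3: l→p (+4) — repeating every 2. It's a Vigenère-style cipher with numeric key [3,4]: position i shifts by key[i mod 2].
For oyster: o+3=r, y+4=c, s+3=v, t+4=x, e+3=h, r+4=v.

rcvxhv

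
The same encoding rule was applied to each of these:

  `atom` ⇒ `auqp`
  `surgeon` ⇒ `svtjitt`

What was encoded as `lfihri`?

legend

Each letter shifts forward by its position index (0, 1, 2, …) — the shift grows by one for each successive letter.
Undoing it on lfihri: l−0=l, f−1=e, i−2=g, h−3=e, r−4=n, i−5=d.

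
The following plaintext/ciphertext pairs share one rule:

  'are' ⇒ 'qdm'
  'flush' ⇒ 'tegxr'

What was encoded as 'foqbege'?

Read the word backwards and shift each letter +12.
Reversing it on foqbege: shift back: f−12=t, o−12=c, q−12=e, b−12=p, e−12=s, g−12=u, e−12=s → tcepsus; then reverse → suspect.

suspect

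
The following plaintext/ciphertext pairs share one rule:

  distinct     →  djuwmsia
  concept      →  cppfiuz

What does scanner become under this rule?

In distinct: d→d is +0, i→j is +1, s→u is +2, t→w is +3 — the shift increases by 1 each position. The shift increases by 1 at each position, starting from +0: 0, 1, 2, ….
Applying it to scanner: s+0=s, c+1=d, a+2=c, n+3=q, n+4=r, e+5=j, r+6=x.

sdcqrjx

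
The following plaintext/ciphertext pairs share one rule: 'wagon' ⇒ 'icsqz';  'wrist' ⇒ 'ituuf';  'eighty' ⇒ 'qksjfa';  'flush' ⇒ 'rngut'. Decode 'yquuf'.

moist

Shifts by position in wagon: pos 0: w→i (+12), pos 1: a→c (+2), pos 2: g→s (+12), pos 3: o→q (+2) — repeating every 2. It's a Vigenère-style cipher with numeric key [12,2]: position i shifts by key[i mod 2].
Reversing it on yquuf: y−12=m, q−2=o, u−12=i, u−2=s, f−12=t.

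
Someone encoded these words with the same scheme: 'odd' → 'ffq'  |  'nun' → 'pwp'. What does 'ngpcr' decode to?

panel

The output letters match the input read backwards, each shifted +2: odd reversed is ddo. Read the word backwards and shift each letter +2.
Decoding ngpcr: shift back: n−2=l, g−2=e, p−2=n, c−2=a, r−2=p → lenap; then reverse → panel.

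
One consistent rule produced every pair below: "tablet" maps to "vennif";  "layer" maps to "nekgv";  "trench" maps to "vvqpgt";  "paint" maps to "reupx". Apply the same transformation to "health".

Shifts by position in tablet: pos 0: t→v (+2), pos 1: a→e (+4), pos 2: b→n (+12), pos 3: l→n (+2), pos 4: e→i (+4), pos 5: t→f (+12) — repeating every 3. It's a Vigenère-style cipher with numeric key [2,4,12]: position i shifts by key[i mod 3].
For health: h+2=j, e+4=i, a+12=m, l+2=n, t+4=x, h+12=t.

jimnxt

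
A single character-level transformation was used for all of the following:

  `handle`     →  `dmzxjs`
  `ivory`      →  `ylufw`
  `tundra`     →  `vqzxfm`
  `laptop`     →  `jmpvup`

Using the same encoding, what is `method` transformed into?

Each letter's alphabet position (a=0..z=25) is mapped through 21·x+12 mod 26 — an affine cipher.
On method: m(12)→21·12+12≡4=e; e(4)→21·4+12≡18=s; t(19)→21·19+12≡21=v; h(7)→21·7+12≡3=d; o(14)→21·14+12≡20=u; d(3)→21·3+12≡23=x (all mod 26).

esvdux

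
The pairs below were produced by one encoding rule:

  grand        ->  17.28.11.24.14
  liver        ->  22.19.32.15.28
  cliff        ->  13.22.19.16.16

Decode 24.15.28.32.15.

The number is (letter's place in the alphabet, a=1) + 10.
Undoing it on 24.15.28.32.15: 24→(24−10)÷1=14=n, 15→(15−10)÷1=5=e, 28→(28−10)÷1=18=r, 32→(32−10)÷1=22=v, 15→(15−10)÷1=5=e.

nerve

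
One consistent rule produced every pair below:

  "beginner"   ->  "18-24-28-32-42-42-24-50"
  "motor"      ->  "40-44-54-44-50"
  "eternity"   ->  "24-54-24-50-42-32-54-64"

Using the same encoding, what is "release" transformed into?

b(#2)→18 and e(#5)→24: differences scale by 2, so n = 2·pos + 14. The formula is n = 2×(alphabet index, a=1) + 14.
Applying it to release: r=18→50, e=5→24, l=12→38, e=5→24, a=1→16, s=19→52, e=5→24.

50-24-38-24-16-52-24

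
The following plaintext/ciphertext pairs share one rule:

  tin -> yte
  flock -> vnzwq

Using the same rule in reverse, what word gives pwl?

ale

Two steps: reverse the string, then apply a Caesar shift of +11.
Decoding pwl: shift back: p−11=e, w−11=l, l−11=a → ela; then reverse → ale.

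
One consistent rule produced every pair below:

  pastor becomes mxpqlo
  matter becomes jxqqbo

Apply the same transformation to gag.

Every letter moves 23 places later in the alphabet, wrapping around z→a.
Applying it to gag: g+23=d, a+23=x, g+23=d.

dxd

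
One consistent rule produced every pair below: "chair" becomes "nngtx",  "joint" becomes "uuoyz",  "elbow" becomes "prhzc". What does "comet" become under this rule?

nuspz

Shifts by position in chair: pos 0: c→n (+11), pos 1: h→n (+6), pos 2: a→g (+6), pos 3: i→t (+11), pos 4: r→x (+6) — repeating every 3. It's a Vigenère-style cipher with numeric key [11,6,6]: position i shifts by key[i mod 3].
Applying it to comet: c+11=n, o+6=u, m+6=s, e+11=p, t+6=z.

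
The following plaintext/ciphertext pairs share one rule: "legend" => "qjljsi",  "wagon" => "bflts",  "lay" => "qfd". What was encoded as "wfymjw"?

Compare letters: l→q is +5, e→j is +5, g→l is +5 — a constant shift. Each letter is shifted forward by 5 in the alphabet (a Caesar shift of +5).
Decoding wfymjw: w−5=r, f−5=a, y−5=t, m−5=h, j−5=e, w−5=r.

rather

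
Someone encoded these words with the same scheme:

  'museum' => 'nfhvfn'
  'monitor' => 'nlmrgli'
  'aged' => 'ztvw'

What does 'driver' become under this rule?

Each pair mirrors across the alphabet (m↔n, u↔f, s↔h): positions sum to 25. Letters are reflected about the middle of the alphabet (position → 25−position): Atbash.
On driver: d↔w, r↔i, i↔r, v↔e, e↔v, r↔i.

wirevi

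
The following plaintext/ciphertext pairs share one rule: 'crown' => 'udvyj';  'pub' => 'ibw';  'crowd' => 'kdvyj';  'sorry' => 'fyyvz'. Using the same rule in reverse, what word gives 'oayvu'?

north

The output letters match the input read backwards, each shifted +7: crown reversed is nworc. Read the word backwards and shift each letter +7.
Reversing it on oayvu: shift back: o−7=h, a−7=t, y−7=r, v−7=o, u−7=n → htron; then reverse → north.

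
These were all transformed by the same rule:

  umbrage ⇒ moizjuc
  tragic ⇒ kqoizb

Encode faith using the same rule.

The output letters match the input read backwards, each shifted +8: umbrage reversed is egarbmu. Two steps: reverse the string, then apply a Caesar shift of +8.
On faith: reverse → htiaf; then shift: h+8=p, t+8=b, i+8=q, a+8=i, f+8=n.

pbqin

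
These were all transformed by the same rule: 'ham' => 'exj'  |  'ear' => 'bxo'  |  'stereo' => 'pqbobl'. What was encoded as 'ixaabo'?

Compare letters: h→e is +23, a→x is +23, m→j is +23 — a constant shift. It's a constant shift of +23 (ROT23).
Decoding ixaabo: i−23=l, x−23=a, a−23=d, a−23=d, b−23=e, o−23=r.

ladder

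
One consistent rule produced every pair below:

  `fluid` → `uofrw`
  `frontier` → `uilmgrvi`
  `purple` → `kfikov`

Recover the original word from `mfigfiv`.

Each pair mirrors across the alphabet (f↔u, l↔o, u↔f): positions sum to 25. This is the alphabet-reversal cipher (Atbash): a becomes z, b becomes y, etc.
Decoding mfigfiv: m↔n, f↔u, i↔r, g↔t, f↔u, i↔r, v↔e.

nurture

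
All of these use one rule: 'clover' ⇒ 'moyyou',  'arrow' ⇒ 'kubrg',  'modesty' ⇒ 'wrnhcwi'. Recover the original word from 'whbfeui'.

mercury

Shifts by position in clover: pos 0: c→m (+10), pos 1: l→o (+3), pos 2: o→y (+10), pos 3: v→y (+3) — repeating every 2. It's a Vigenère-style cipher with numeric key [10,3]: position i shifts by key[i mod 2].
Decoding whbfeui: w−10=m, h−3=e, b−10=r, f−3=c, e−10=u, u−3=r, i−10=y.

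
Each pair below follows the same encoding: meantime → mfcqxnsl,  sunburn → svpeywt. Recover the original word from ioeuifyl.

increase

In meantime: m→m is +0, e→f is +1, a→c is +2, n→q is +3 — the shift increases by 1 each position. Each letter shifts forward by its position index (0, 1, 2, …) — the shift grows by one for each successive letter.
Decoding ioeuifyl: i−0=i, o−1=n, e−2=c, u−3=r, i−4=e, f−5=a, y−6=s, l−7=e.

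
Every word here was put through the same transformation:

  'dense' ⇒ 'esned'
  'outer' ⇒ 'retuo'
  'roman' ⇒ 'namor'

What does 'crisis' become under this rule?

sisirc

The output letters match the input read backwards: dense reversed is esned. The word is simply reversed.
For crisis: reverse → sisirc.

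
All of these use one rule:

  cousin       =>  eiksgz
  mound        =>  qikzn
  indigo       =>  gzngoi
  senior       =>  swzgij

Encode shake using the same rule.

c(2)→e(4) and o(14)→i(8) fit y≡9x+12 (mod 26); the inverse of 9 mod 26 is 3. This is an affine cipher: with a=0,…,z=25, each position x becomes (9x+12) mod 26.
Applying it to shake: s(18)→9·18+12≡18=s; h(7)→9·7+12≡23=x; a(0)→9·0+12≡12=m; k(10)→9·10+12≡24=y; e(4)→9·4+12≡22=w (all mod 26).

sxmyw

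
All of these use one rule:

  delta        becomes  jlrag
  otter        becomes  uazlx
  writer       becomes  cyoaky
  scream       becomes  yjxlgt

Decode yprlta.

Shifts by position in delta: pos 0: d→j (+6), pos 1: e→l (+7), pos 2: l→r (+6), pos 3: t→a (+7) — repeating every 2. A repeating key of period 2 is used — shifts +6, +7 over and over.
Decoding yprlta: y−6=s, p−7=i, r−6=l, l−7=e, t−6=n, a−7=t.

silent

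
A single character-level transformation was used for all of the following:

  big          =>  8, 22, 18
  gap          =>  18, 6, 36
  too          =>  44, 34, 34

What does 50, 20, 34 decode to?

b(#2)→8 and i(#9)→22: differences scale by 2, so n = 2·pos + 4. With a=1..z=26, the number is 2·pos + 4.
Decoding 50, 20, 34: 50→(50−4)÷2=23=w, 20→(20−4)÷2=8=h, 34→(34−4)÷2=15=o.

who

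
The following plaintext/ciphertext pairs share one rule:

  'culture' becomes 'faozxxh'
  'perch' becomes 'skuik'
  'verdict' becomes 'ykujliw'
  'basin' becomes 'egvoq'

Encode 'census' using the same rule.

fkqyxy

Shifts by position in culture: pos 0: c→f (+3), pos 1: u→a (+6), pos 2: l→o (+3), pos 3: t→z (+6) — repeating every 2. The shifts repeat in a cycle of length 2: positions 0,1,… shift by +3, +6, then the pattern repeats.
For census: c+3=f, e+6=k, n+3=q, s+6=y, u+3=x, s+6=y.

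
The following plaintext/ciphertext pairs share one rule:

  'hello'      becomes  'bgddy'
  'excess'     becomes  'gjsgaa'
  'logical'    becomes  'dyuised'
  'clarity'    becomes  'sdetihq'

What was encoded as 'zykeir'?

h(7)→b(1) and e(4)→g(6) fit y≡7x+4 (mod 26); the inverse of 7 mod 26 is 15. This is an affine cipher: with a=0,…,z=25, each position x becomes (7x+4) mod 26.
Undoing it on zykeir: z(25)→15·(25−4)≡3=d; y(24)→15·(24−4)≡14=o; k(10)→15·(10−4)≡12=m; e(4)→15·(4−4)≡0=a; i(8)→15·(8−4)≡8=i; r(17)→15·(17−4)≡13=n (all mod 26).

domain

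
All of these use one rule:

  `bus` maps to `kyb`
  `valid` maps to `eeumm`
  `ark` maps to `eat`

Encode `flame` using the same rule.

ouevi

The shift depends on letter class: consonant b→k is +9, but vowel u→y is +4. The rule splits by letter class: vowels +4, consonants +9.
For flame: f(cons)+9=o, l(cons)+9=u, a(vowel)+4=e, m(cons)+9=v, e(vowel)+4=i.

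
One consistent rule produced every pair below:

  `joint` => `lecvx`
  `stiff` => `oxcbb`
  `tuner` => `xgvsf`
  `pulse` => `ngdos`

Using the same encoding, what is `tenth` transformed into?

j(9)→l(11) and o(14)→e(4) fit y≡9x+8 (mod 26); the inverse of 9 mod 26 is 3. Treating letters as 0–25, the rule is x ↦ 9x + 8 (mod 26).
Applying it to tenth: t(19)→9·19+8≡23=x; e(4)→9·4+8≡18=s; n(13)→9·13+8≡21=v; t(19)→9·19+8≡23=x; h(7)→9·7+8≡19=t (all mod 26).

xsvxt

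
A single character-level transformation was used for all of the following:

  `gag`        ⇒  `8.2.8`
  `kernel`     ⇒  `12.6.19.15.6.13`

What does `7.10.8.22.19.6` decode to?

figure

g is letter #7 and maps to 8: an offset of 1. The number is (letter's place in the alphabet, a=1) + 1.
Undoing it on 7.10.8.22.19.6: 7→(7−1)÷1=6=f, 10→(10−1)÷1=9=i, 8→(8−1)÷1=7=g, 22→(22−1)÷1=21=u, 19→(19−1)÷1=18=r, 6→(6−1)÷1=5=e.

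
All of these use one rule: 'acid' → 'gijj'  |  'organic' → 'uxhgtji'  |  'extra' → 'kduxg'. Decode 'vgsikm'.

parcel

Shifts by position in acid: pos 0: a→g (+6), pos 1: c→i (+6), pos 2: i→j (+1), pos 3: d→j (+6) — repeating every 3. The shifts repeat in a cycle of length 3: positions 0,1,… shift by +6, +6, +1, then the pattern repeats.
Decoding vgsikm: v−6=p, g−6=a, s−1=r, i−6=c, k−6=e, m−1=l.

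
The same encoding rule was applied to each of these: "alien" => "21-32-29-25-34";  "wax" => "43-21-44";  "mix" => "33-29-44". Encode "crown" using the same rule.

23-38-35-43-34

a is letter #1 and maps to 21: an offset of 20. The number is (letter's place in the alphabet, a=1) + 20.
On crown: c=3→23, r=18→38, o=15→35, w=23→43, n=14→34.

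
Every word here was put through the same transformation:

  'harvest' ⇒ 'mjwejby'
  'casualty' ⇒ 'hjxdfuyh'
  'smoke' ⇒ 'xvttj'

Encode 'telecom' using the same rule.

ynqnhxr

It's a Vigenère-style cipher with numeric key [5,9]: position i shifts by key[i mod 2].
On telecom: t+5=y, e+9=n, l+5=q, e+9=n, c+5=h, o+9=x, m+5=r.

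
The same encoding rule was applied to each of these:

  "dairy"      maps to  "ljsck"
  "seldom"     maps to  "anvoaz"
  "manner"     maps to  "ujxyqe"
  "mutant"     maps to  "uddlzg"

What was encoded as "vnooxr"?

In dairy: d→l is +8, a→j is +9, i→s is +10, r→c is +11 — the shift increases by 1 each position. The shift increases by 1 at each position, starting from +8: 8, 9, 10, ….
Decoding vnooxr: v−8=n, n−9=e, o−10=e, o−11=d, x−12=l, r−13=e.

needle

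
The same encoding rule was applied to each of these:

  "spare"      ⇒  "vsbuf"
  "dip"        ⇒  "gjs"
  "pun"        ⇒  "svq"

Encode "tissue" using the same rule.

wjvvvf

Vowels shift forward by 1 and consonants shift forward by 3.
On tissue: t(cons)+3=w, i(vowel)+1=j, s(cons)+3=v, s(cons)+3=v, u(vowel)+1=v, e(vowel)+1=f.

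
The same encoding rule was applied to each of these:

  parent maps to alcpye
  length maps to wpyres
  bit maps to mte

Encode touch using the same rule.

Compare letters: p→a is +11, a→l is +11, r→c is +11 — a constant shift. Each letter is shifted forward by 11 in the alphabet (a Caesar shift of +11).
Applying it to touch: t+11=e, o+11=z, u+11=f, c+11=n, h+11=s.

ezfns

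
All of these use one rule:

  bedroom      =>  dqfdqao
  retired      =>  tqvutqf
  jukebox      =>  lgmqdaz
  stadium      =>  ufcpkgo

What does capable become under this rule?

Shifts by position in bedroom: pos 0: b→d (+2), pos 1: e→q (+12), pos 2: d→f (+2), pos 3: r→d (+12) — repeating every 2. The shifts repeat in a cycle of length 2: positions 0,1,… shift by +2, +12, then the pattern repeats.
For capable: c+2=e, a+12=m, p+2=r, a+12=m, b+2=d, l+12=x, e+2=g.

emrmdxg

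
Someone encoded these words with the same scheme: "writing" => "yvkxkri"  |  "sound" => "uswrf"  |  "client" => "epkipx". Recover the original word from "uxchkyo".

Shifts by position in writing: pos 0: w→y (+2), pos 1: r→v (+4), pos 2: i→k (+2), pos 3: t→x (+4) — repeating every 2. The shifts repeat in a cycle of length 2: positions 0,1,… shift by +2, +4, then the pattern repeats.
Reversing it on uxchkyo: u−2=s, x−4=t, c−2=a, h−4=d, k−2=i, y−4=u, o−2=m.

stadium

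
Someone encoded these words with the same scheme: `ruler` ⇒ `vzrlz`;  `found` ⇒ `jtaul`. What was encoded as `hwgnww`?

In ruler: r→v is +4, u→z is +5, l→r is +6, e→l is +7 — the shift increases by 1 each position. Letter i (0-indexed) is shifted by i+4, so successive shifts are 4, 5, 6, ….
Decoding hwgnww: h−4=d, w−5=r, g−6=a, n−7=g, w−8=o, w−9=n.

dragon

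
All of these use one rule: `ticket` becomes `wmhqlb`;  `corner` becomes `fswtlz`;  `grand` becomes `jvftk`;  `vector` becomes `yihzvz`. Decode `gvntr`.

Letter i (0-indexed) is shifted by i+3, so successive shifts are 3, 4, 5, ….
Reversing it on gvntr: g−3=d, v−4=r, n−5=i, t−6=n, r−7=k.

drink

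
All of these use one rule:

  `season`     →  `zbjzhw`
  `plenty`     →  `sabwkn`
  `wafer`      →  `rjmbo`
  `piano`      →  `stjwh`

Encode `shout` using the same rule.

zihvk

s(18)→z(25) and e(4)→b(1) fit y≡11x+9 (mod 26); the inverse of 11 mod 26 is 19. Treating letters as 0–25, the rule is x ↦ 11x + 9 (mod 26).
Applying it to shout: s(18)→11·18+9≡25=z; h(7)→11·7+9≡8=i; o(14)→11·14+9≡7=h; u(20)→11·20+9≡21=v; t(19)→11·19+9≡10=k (all mod 26).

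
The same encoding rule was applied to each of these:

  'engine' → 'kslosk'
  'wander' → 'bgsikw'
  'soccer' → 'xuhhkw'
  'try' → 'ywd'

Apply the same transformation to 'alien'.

Two shifts are in play — +6 for a/e/i/o/u, +5 for every other letter.
On alien: a(vowel)+6=g, l(cons)+5=q, i(vowel)+6=o, e(vowel)+6=k, n(cons)+5=s.

gqoks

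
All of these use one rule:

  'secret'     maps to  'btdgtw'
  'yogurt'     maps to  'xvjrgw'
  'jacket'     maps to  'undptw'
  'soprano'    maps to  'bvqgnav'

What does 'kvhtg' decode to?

lower

s(18)→b(1) and e(4)→t(19) fit y≡21x+13 (mod 26); the inverse of 21 mod 26 is 5. Each letter's alphabet position (a=0..z=25) is mapped through 21·x+13 mod 26 — an affine cipher.
Undoing it on kvhtg: k(10)→5·(10−13)≡11=l; v(21)→5·(21−13)≡14=o; h(7)→5·(7−13)≡22=w; t(19)→5·(19−13)≡4=e; g(6)→5·(6−13)≡17=r (all mod 26).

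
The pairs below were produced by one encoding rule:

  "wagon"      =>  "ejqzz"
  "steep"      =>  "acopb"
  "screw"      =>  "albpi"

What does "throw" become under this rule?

bqbzi

In wagon: w→e is +8, a→j is +9, g→q is +10, o→z is +11 — the shift increases by 1 each position. Each letter shifts forward by (position + 8), i.e. 8, 9, 10, … — the shift grows by one for each successive letter.
On throw: t+8=b, h+9=q, r+10=b, o+11=z, w+12=i.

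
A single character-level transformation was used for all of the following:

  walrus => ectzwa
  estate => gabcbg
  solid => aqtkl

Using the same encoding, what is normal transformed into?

vqzuct

The shift depends on letter class: consonant w→e is +8, but vowel a→c is +2. The rule splits by letter class: vowels +2, consonants +8.
On normal: n(cons)+8=v, o(vowel)+2=q, r(cons)+8=z, m(cons)+8=u, a(vowel)+2=c, l(cons)+8=t.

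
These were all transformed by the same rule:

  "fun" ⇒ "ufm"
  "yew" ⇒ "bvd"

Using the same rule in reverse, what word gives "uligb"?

forty

Each pair mirrors across the alphabet (f↔u, u↔f, n↔m): positions sum to 25. Each letter is replaced by its mirror in the alphabet: a↔z, b↔y, c↔x, and so on (the Atbash cipher).
Reversing it on uligb: u↔f, l↔o, i↔r, g↔t, b↔y.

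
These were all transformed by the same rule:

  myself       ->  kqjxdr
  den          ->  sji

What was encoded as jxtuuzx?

suppose

The output letters match the input read backwards, each shifted +5: myself reversed is flesym. Read the word backwards and shift each letter +5.
Undoing it on jxtuuzx: shift back: j−5=e, x−5=s, t−5=o, u−5=p, u−5=p, z−5=u, x−5=s → esoppus; then reverse → suppose.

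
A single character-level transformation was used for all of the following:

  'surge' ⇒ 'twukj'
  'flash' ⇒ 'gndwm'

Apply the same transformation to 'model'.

The shift increases by 1 at each position, starting from +1: 1, 2, 3, ….
Applying it to model: m+1=n, o+2=q, d+3=g, e+4=i, l+5=q.

nqgiq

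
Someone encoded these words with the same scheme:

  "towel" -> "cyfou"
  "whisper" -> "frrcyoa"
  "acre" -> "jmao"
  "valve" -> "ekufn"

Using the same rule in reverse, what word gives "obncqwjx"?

freshman

Shifts by position in towel: pos 0: t→c (+9), pos 1: o→y (+10), pos 2: w→f (+9), pos 3: e→o (+10) — repeating every 2. The shifts repeat in a cycle of length 2: positions 0,1,… shift by +9, +10, then the pattern repeats.
Decoding obncqwjx: o−9=f, b−10=r, n−9=e, c−10=s, q−9=h, w−10=m, j−9=a, x−10=n.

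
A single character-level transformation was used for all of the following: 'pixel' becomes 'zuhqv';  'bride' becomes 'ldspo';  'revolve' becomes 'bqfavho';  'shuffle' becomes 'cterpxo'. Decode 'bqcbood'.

respect

Shifts by position in pixel: pos 0: p→z (+10), pos 1: i→u (+12), pos 2: x→h (+10), pos 3: e→q (+12) — repeating every 2. It's a Vigenère-style cipher with numeric key [10,12]: position i shifts by key[i mod 2].
Reversing it on bqcbood: b−10=r, q−12=e, c−10=s, b−12=p, o−10=e, o−12=c, d−10=t.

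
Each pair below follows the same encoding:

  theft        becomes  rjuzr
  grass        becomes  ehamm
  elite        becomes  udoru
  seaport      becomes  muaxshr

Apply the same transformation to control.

ksnrhsd

t(19)→r(17) and h(7)→j(9) fit y≡5x+0 (mod 26); the inverse of 5 mod 26 is 21. Each letter's alphabet position (a=0..z=25) is mapped through 5·x+0 mod 26 — an affine cipher.
For control: c(2)→5·2+0≡10=k; o(14)→5·14+0≡18=s; n(13)→5·13+0≡13=n; t(19)→5·19+0≡17=r; r(17)→5·17+0≡7=h; o(14)→5·14+0≡18=s; l(11)→5·11+0≡3=d (all mod 26).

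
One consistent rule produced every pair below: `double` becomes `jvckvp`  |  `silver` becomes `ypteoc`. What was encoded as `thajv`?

nasal

In double: d→j is +6, o→v is +7, u→c is +8, b→k is +9 — the shift increases by 1 each position. Letter i (0-indexed) is shifted by i+6, so successive shifts are 6, 7, 8, ….
Reversing it on thajv: t−6=n, h−7=a, a−8=s, j−9=a, v−10=l.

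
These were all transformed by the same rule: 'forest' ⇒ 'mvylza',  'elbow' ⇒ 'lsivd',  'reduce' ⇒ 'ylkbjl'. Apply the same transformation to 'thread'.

aoylhk

Compare letters: f→m is +7, o→v is +7, r→y is +7 — a constant shift. It's a constant shift of +7 (ROT7).
Applying it to thread: t+7=a, h+7=o, r+7=y, e+7=l, a+7=h, d+7=k.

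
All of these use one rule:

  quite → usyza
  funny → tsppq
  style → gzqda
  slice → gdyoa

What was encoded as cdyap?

q(16)→u(20) and u(20)→s(18) fit y≡19x+2 (mod 26); the inverse of 19 mod 26 is 11. This is an affine cipher: with a=0,…,z=25, each position x becomes (19x+2) mod 26.
Decoding cdyap: c(2)→11·(2−2)≡0=a; d(3)→11·(3−2)≡11=l; y(24)→11·(24−2)≡8=i; a(0)→11·(0−2)≡4=e; p(15)→11·(15−2)≡13=n (all mod 26).

alien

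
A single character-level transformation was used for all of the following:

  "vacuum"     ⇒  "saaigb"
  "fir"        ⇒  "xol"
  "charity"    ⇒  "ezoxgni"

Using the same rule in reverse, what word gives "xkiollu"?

The output letters match the input read backwards, each shifted +6: vacuum reversed is muucav. Read the word backwards and shift each letter +6.
Decoding xkiollu: shift back: x−6=r, k−6=e, i−6=c, o−6=i, l−6=f, l−6=f, u−6=o → reciffo; then reverse → officer.

officer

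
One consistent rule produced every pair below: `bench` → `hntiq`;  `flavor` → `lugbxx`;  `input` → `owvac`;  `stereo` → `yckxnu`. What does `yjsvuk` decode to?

Shifts by position in bench: pos 0: b→h (+6), pos 1: e→n (+9), pos 2: n→t (+6), pos 3: c→i (+6), pos 4: h→q (+9) — repeating every 3. The shifts repeat in a cycle of length 3: positions 0,1,… shift by +6, +9, +6, then the pattern repeats.
Reversing it on yjsvuk: y−6=s, j−9=a, s−6=m, v−6=p, u−9=l, k−6=e.

sample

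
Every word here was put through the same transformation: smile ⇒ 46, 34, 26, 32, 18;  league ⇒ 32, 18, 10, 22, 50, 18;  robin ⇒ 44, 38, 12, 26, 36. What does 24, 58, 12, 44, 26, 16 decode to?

s(#19)→46 and m(#13)→34: differences scale by 2, so n = 2·pos + 8. Each letter becomes 2×(its alphabet position, a=1..z=26) + 8.
Decoding 24, 58, 12, 44, 26, 16: 24→(24−8)÷2=8=h, 58→(58−8)÷2=25=y, 12→(12−8)÷2=2=b, 44→(44−8)÷2=18=r, 26→(26−8)÷2=9=i, 16→(16−8)÷2=4=d.

hybrid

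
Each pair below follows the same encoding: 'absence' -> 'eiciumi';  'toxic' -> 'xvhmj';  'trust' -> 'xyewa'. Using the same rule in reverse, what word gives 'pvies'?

loyal

Shifts by position in absence: pos 0: a→e (+4), pos 1: b→i (+7), pos 2: s→c (+10), pos 3: e→i (+4), pos 4: n→u (+7), pos 5: c→m (+10) — repeating every 3. It's a Vigenère-style cipher with numeric key [4,7,10]: position i shifts by key[i mod 3].
Decoding pvies: p−4=l, v−7=o, i−10=y, e−4=a, s−7=l.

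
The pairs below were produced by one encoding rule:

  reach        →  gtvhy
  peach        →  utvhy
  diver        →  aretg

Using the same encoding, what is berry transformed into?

otggj

Each letter's alphabet position (a=0..z=25) is mapped through 19·x+21 mod 26 — an affine cipher.
On berry: b(1)→19·1+21≡14=o; e(4)→19·4+21≡19=t; r(17)→19·17+21≡6=g; r(17)→19·17+21≡6=g; y(24)→19·24+21≡9=j (all mod 26).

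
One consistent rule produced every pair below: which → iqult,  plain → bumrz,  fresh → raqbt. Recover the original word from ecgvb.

Shifts by position in which: pos 0: w→i (+12), pos 1: h→q (+9), pos 2: i→u (+12), pos 3: c→l (+9) — repeating every 2. A repeating key of period 2 is used — shifts +12, +9 over and over.
Undoing it on ecgvb: e−12=s, c−9=t, g−12=u, v−9=m, b−12=p.

stump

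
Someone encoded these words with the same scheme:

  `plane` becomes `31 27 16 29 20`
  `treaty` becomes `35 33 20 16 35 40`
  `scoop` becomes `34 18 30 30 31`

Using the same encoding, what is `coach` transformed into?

p is letter #16 and maps to 31: an offset of 15. Each letter is replaced by its alphabet position (a=1..z=26) + 15.
On coach: c=3→18, o=15→30, a=1→16, c=3→18, h=8→23.

18 30 16 18 23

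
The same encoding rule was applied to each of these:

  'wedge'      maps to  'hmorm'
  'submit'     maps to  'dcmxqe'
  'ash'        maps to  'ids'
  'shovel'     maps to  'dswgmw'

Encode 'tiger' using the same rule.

The shift depends on letter class: consonant w→h is +11, but vowel e→m is +8. The rule splits by letter class: vowels +8, consonants +11.
Applying it to tiger: t(cons)+11=e, i(vowel)+8=q, g(cons)+11=r, e(vowel)+8=m, r(cons)+11=c.

eqrmc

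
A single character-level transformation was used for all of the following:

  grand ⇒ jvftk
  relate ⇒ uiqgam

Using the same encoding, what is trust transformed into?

In grand: g→j is +3, r→v is +4, a→f is +5, n→t is +6 — the shift increases by 1 each position. Each letter shifts forward by (position + 3), i.e. 3, 4, 5, … — the shift grows by one for each successive letter.
Applying it to trust: t+3=w, r+4=v, u+5=z, s+6=y, t+7=a.

wvzya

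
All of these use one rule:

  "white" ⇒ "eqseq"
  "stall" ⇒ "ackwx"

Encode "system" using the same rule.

ahceqz

Each letter shifts forward by (position + 8), i.e. 8, 9, 10, … — the shift grows by one for each successive letter.
For system: s+8=a, y+9=h, s+10=c, t+11=e, e+12=q, m+13=z.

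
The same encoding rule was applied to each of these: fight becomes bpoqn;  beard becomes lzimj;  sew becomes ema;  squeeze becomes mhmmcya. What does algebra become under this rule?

Read the word backwards and shift each letter +8.
On algebra: reverse → arbegla; then shift: a+8=i, r+8=z, b+8=j, e+8=m, g+8=o, l+8=t, a+8=i.

izjmoti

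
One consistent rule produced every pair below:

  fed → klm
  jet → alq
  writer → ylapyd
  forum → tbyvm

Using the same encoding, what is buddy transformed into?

The output letters match the input read backwards, each shifted +7: fed reversed is def. The word is reversed, then every letter is shifted forward by 7.
Applying it to buddy: reverse → yddub; then shift: y+7=f, d+7=k, d+7=k, u+7=b, b+7=i.

fkkbi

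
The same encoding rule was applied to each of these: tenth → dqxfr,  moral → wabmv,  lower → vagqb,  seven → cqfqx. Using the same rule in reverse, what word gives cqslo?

Shifts by position in tenth: pos 0: t→d (+10), pos 1: e→q (+12), pos 2: n→x (+10), pos 3: t→f (+12) — repeating every 2. It's a Vigenère-style cipher with numeric key [10,12]: position i shifts by key[i mod 2].
Undoing it on cqslo: c−10=s, q−12=e, s−10=i, l−12=z, o−10=e.

seize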